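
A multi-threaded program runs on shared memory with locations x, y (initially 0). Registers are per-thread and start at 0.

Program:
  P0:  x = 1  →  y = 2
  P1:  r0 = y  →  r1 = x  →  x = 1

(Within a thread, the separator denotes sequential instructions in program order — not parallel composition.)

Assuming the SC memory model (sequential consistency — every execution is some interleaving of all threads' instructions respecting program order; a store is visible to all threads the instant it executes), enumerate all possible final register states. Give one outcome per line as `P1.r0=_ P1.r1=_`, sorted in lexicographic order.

P1.r0=0 P1.r1=0
P1.r0=0 P1.r1=1
P1.r0=2 P1.r1=1

outcome vector order: (P1.r0,P1.r1)
|SC outcomes| = 3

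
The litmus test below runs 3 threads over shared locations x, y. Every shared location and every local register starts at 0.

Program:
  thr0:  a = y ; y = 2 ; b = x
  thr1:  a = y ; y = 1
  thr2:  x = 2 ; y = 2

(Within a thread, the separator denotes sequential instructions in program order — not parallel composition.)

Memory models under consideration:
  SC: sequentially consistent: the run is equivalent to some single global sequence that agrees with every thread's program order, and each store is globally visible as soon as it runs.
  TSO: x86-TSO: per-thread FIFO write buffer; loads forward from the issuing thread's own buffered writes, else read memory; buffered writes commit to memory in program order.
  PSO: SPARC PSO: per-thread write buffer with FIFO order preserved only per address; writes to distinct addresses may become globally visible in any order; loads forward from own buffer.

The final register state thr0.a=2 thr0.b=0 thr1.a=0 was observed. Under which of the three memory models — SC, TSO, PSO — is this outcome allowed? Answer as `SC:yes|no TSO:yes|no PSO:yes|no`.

outcome vector order: (thr0.a,thr0.b,thr1.a)
SC: 9 outcomes — {(0,0,0), (0,0,2), (0,2,0), (0,2,2), (1,0,0), (1,2,0), (1,2,2), (2,2,0), (2,2,2)}
TSO: 9 outcomes — {(0,0,0), (0,0,2), (0,2,0), (0,2,2), (1,0,0), (1,2,0), (1,2,2), (2,2,0), (2,2,2)}
PSO: 12 outcomes — {(0,0,0), (0,0,2), (0,2,0), (0,2,2), (1,0,0), (1,0,2), (1,2,0), (1,2,2), (2,0,0), (2,0,2), (2,2,0), (2,2,2)}
target (2,0,0) ∈ {PSO}

SC:no TSO:no PSO:yes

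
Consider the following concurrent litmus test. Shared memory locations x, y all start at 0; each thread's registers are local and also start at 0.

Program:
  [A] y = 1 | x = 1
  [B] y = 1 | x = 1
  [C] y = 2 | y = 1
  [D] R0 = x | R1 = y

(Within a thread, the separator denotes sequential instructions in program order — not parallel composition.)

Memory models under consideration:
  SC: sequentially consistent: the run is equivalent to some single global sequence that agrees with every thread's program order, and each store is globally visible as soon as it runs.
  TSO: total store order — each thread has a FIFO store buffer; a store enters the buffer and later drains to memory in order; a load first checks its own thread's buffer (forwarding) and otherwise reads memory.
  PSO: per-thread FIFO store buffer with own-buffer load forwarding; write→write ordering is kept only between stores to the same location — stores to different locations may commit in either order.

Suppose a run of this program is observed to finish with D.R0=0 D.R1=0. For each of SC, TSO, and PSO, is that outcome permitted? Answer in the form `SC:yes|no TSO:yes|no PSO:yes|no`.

outcome vector order: (D.R0,D.R1)
SC: 5 outcomes — {00; 01; 02; 11; 12}
TSO: 5 outcomes — {00; 01; 02; 11; 12}
PSO: 6 outcomes — {00; 01; 02; 10; 11; 12}
target 00 ∈ {SC,TSO,PSO}

SC:yes TSO:yes PSO:yes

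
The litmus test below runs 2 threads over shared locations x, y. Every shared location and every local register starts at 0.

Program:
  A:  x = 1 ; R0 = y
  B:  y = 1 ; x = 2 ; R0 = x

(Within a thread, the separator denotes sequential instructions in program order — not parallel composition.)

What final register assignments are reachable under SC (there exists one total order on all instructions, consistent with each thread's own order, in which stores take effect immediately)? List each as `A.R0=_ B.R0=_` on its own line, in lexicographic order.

outcome vector order: (A.R0,B.R0)
|SC outcomes| = 3

A.R0=0 B.R0=2
A.R0=1 B.R0=1
A.R0=1 B.R0=2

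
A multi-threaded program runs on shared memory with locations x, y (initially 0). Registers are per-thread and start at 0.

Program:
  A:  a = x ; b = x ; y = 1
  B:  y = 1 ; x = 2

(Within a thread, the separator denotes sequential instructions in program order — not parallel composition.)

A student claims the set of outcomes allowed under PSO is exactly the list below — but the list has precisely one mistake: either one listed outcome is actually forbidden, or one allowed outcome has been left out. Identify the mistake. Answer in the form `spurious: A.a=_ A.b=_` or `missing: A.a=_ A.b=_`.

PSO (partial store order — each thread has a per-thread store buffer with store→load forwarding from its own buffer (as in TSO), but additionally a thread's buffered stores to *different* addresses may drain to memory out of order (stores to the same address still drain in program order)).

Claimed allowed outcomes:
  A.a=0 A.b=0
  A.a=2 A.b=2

missing: A.a=0 A.b=2

outcome vector order: (A.a,A.b)
under PSO → 00; 02; 22
PSO∖claimed = {02}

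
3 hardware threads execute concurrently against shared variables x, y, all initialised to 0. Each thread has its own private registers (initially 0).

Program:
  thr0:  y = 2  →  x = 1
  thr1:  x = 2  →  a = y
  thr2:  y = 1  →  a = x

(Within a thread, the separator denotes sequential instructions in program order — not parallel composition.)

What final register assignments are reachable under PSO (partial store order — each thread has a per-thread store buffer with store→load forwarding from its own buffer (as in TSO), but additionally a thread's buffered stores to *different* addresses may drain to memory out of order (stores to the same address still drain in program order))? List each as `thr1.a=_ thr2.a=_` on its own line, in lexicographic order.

thr1.a=0 thr2.a=0
thr1.a=0 thr2.a=1
thr1.a=0 thr2.a=2
thr1.a=1 thr2.a=0
thr1.a=1 thr2.a=1
thr1.a=1 thr2.a=2
thr1.a=2 thr2.a=0
thr1.a=2 thr2.a=1
thr1.a=2 thr2.a=2

outcome vector order: (thr1.a,thr2.a)
|PSO outcomes| = 9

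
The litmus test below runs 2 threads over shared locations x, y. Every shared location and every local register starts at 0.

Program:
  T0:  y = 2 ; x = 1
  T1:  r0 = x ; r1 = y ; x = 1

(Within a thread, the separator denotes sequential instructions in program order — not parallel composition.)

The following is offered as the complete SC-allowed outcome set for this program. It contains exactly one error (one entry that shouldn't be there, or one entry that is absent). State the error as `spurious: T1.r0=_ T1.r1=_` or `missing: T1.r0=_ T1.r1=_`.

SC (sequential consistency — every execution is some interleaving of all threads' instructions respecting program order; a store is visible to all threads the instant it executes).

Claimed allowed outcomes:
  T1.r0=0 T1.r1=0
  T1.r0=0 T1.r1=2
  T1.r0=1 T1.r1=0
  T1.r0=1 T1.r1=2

spurious: T1.r0=1 T1.r1=0

outcome vector order: (T1.r0,T1.r1)
[SC] allowed = {<0 0>; <0 2>; <1 2>}
claimed∖SC = {<1 0>}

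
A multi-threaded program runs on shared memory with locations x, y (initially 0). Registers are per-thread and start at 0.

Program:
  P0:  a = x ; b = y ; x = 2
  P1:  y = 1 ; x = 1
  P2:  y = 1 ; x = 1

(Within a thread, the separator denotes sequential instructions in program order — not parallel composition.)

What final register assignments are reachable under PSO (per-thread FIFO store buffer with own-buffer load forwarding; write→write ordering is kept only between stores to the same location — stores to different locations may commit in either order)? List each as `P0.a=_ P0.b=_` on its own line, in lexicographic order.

outcome vector order: (P0.a,P0.b)
|PSO outcomes| = 4

P0.a=0 P0.b=0
P0.a=0 P0.b=1
P0.a=1 P0.b=0
P0.a=1 P0.b=1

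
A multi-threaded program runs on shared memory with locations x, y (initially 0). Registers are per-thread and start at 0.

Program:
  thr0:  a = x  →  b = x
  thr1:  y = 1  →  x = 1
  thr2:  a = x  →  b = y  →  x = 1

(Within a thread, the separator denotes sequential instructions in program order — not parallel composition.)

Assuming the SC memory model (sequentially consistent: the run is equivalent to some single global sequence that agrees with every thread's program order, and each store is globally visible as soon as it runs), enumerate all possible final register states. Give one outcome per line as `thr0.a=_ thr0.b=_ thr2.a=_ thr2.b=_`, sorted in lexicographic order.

outcome vector order: (thr0.a,thr0.b,thr2.a,thr2.b)
|SC outcomes| = 9

thr0.a=0 thr0.b=0 thr2.a=0 thr2.b=0
thr0.a=0 thr0.b=0 thr2.a=0 thr2.b=1
thr0.a=0 thr0.b=0 thr2.a=1 thr2.b=1
thr0.a=0 thr0.b=1 thr2.a=0 thr2.b=0
thr0.a=0 thr0.b=1 thr2.a=0 thr2.b=1
thr0.a=0 thr0.b=1 thr2.a=1 thr2.b=1
thr0.a=1 thr0.b=1 thr2.a=0 thr2.b=0
thr0.a=1 thr0.b=1 thr2.a=0 thr2.b=1
thr0.a=1 thr0.b=1 thr2.a=1 thr2.b=1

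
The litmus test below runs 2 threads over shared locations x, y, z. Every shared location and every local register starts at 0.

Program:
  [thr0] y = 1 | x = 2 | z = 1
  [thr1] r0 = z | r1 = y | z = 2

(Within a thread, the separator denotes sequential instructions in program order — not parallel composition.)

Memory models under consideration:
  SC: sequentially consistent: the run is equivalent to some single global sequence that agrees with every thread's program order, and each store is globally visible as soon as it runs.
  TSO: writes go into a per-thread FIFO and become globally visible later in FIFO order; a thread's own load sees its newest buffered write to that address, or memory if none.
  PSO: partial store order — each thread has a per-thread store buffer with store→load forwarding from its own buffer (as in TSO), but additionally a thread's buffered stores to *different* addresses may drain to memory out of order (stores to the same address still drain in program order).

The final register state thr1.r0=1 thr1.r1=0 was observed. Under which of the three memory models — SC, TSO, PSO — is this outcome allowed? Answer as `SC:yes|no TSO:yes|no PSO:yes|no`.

outcome vector order: (thr1.r0,thr1.r1)
SC (3): 00; 01; 11
TSO (3): 00; 01; 11
PSO (4): 00; 01; 10; 11
target 10 ∈ {PSO}

SC:no TSO:no PSO:yes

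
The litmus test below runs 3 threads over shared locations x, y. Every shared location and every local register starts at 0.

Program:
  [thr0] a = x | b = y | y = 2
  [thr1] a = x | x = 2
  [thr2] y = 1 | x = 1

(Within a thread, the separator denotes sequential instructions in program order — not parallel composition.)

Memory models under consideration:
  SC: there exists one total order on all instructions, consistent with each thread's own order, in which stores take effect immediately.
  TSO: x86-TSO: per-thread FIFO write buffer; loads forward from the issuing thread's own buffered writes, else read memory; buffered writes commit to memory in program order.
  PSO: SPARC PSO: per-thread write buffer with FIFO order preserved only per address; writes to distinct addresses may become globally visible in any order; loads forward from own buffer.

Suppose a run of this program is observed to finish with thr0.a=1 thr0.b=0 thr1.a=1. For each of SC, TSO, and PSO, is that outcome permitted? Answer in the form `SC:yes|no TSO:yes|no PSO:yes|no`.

outcome vector order: (thr0.a,thr0.b,thr1.a)
SC (9): 0/0/0; 0/0/1; 0/1/0; 0/1/1; 1/1/0; 1/1/1; 2/0/0; 2/1/0; 2/1/1
TSO (9): 0/0/0; 0/0/1; 0/1/0; 0/1/1; 1/1/0; 1/1/1; 2/0/0; 2/1/0; 2/1/1
PSO (12): 0/0/0; 0/0/1; 0/1/0; 0/1/1; 1/0/0; 1/0/1; 1/1/0; 1/1/1; 2/0/0; 2/0/1; 2/1/0; 2/1/1
target 1/0/1 ∈ {PSO}

SC:no TSO:no PSO:yes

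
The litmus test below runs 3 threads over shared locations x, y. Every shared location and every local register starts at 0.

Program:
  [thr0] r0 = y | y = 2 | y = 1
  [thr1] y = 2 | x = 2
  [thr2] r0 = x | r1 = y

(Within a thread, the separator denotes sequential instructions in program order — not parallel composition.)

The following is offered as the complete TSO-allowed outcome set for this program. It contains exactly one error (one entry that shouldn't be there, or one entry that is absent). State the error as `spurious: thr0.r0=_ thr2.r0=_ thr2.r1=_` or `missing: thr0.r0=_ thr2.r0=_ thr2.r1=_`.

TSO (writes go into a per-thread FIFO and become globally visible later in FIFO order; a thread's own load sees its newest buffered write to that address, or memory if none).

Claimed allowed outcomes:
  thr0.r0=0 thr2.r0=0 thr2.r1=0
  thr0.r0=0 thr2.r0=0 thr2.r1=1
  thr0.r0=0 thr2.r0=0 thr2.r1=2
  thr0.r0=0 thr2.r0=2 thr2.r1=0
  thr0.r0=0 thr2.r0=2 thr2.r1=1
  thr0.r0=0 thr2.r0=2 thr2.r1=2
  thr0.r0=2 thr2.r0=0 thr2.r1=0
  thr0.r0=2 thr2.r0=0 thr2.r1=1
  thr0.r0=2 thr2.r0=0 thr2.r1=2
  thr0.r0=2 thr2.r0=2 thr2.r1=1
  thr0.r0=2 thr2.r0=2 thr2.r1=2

spurious: thr0.r0=0 thr2.r0=2 thr2.r1=0

outcome vector order: (thr0.r0,thr2.r0,thr2.r1)
[TSO] allowed = {0/0/0, 0/0/1, 0/0/2, 0/2/1, 0/2/2, 2/0/0, 2/0/1, 2/0/2, 2/2/1, 2/2/2}
claimed∖TSO = {0/2/0}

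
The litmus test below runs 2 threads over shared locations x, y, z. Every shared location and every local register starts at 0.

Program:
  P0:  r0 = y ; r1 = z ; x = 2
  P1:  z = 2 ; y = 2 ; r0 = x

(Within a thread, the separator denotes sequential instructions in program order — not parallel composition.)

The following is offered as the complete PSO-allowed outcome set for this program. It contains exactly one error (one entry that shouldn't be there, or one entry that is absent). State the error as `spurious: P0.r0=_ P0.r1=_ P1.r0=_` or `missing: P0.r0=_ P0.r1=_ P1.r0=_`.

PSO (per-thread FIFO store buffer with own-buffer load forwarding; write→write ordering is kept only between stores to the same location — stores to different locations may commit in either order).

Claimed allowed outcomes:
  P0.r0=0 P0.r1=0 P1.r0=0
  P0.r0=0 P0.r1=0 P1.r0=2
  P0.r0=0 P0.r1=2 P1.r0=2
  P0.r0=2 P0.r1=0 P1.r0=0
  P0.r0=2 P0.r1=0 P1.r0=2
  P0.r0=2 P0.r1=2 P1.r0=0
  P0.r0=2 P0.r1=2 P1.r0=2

missing: P0.r0=0 P0.r1=2 P1.r0=0

outcome vector order: (P0.r0,P0.r1,P1.r0)
PSO: 8 outcomes — {<0 0 0>; <0 0 2>; <0 2 0>; <0 2 2>; <2 0 0>; <2 0 2>; <2 2 0>; <2 2 2>}
PSO∖claimed = {<0 2 0>}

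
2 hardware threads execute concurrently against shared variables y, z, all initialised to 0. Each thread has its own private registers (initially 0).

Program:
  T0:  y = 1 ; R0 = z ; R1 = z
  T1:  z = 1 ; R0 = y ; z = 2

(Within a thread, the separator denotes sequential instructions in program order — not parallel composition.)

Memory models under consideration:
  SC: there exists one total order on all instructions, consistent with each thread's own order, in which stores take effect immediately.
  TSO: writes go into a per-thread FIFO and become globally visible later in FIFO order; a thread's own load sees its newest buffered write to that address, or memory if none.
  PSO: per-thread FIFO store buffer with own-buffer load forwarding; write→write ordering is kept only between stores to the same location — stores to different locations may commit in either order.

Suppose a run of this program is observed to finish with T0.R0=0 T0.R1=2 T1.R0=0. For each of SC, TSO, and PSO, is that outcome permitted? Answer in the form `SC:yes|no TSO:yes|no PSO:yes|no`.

outcome vector order: (T0.R0,T0.R1,T1.R0)
SC (9): 0/0/1 0/1/1 0/2/1 1/1/0 1/1/1 1/2/0 1/2/1 2/2/0 2/2/1
TSO (12): 0/0/0 0/0/1 0/1/0 0/1/1 0/2/0 0/2/1 1/1/0 1/1/1 1/2/0 1/2/1 2/2/0 2/2/1
PSO (12): 0/0/0 0/0/1 0/1/0 0/1/1 0/2/0 0/2/1 1/1/0 1/1/1 1/2/0 1/2/1 2/2/0 2/2/1
target 0/2/0 ∈ {TSO,PSO}

SC:no TSO:yes PSO:yes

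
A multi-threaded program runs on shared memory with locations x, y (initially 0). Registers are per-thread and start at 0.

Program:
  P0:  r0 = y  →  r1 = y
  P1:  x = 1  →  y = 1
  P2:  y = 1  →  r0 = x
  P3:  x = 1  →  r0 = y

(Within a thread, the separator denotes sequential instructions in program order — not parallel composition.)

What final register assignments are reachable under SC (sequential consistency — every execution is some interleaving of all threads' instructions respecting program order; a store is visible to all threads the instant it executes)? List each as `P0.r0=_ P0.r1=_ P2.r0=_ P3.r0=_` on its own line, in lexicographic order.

P0.r0=0 P0.r1=0 P2.r0=0 P3.r0=1
P0.r0=0 P0.r1=0 P2.r0=1 P3.r0=0
P0.r0=0 P0.r1=0 P2.r0=1 P3.r0=1
P0.r0=0 P0.r1=1 P2.r0=0 P3.r0=1
P0.r0=0 P0.r1=1 P2.r0=1 P3.r0=0
P0.r0=0 P0.r1=1 P2.r0=1 P3.r0=1
P0.r0=1 P0.r1=1 P2.r0=0 P3.r0=1
P0.r0=1 P0.r1=1 P2.r0=1 P3.r0=0
P0.r0=1 P0.r1=1 P2.r0=1 P3.r0=1

outcome vector order: (P0.r0,P0.r1,P2.r0,P3.r0)
|SC outcomes| = 9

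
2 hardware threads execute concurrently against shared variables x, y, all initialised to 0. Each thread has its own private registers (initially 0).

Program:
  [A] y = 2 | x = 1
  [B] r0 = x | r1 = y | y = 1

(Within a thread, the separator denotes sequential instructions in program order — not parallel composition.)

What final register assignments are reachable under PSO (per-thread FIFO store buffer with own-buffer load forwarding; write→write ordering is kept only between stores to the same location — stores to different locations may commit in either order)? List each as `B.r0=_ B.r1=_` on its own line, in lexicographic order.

outcome vector order: (B.r0,B.r1)
|PSO outcomes| = 4

B.r0=0 B.r1=0
B.r0=0 B.r1=2
B.r0=1 B.r1=0
B.r0=1 B.r1=2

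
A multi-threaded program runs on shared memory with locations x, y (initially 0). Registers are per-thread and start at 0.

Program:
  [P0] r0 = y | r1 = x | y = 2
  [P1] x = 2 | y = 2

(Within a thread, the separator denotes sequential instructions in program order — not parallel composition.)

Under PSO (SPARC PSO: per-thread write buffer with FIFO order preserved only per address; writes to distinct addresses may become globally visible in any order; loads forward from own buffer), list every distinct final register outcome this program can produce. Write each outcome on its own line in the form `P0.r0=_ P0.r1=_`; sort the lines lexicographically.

outcome vector order: (P0.r0,P0.r1)
|PSO outcomes| = 4

P0.r0=0 P0.r1=0
P0.r0=0 P0.r1=2
P0.r0=2 P0.r1=0
P0.r0=2 P0.r1=2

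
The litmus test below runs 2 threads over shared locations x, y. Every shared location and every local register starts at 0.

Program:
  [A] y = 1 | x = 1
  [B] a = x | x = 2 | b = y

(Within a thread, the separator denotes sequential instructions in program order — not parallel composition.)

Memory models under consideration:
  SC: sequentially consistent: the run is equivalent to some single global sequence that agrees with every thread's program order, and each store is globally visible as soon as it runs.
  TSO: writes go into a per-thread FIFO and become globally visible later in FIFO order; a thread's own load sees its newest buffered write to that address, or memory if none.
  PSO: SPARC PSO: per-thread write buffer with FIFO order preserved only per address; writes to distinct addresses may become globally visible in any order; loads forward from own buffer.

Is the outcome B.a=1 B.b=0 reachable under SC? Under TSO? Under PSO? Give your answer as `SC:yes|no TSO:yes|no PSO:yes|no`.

outcome vector order: (B.a,B.b)
SC: 3 outcomes — {<0 0>; <0 1>; <1 1>}
TSO: 3 outcomes — {<0 0>; <0 1>; <1 1>}
PSO: 4 outcomes — {<0 0>; <0 1>; <1 0>; <1 1>}
target <1 0> ∈ {PSO}

SC:no TSO:no PSO:yes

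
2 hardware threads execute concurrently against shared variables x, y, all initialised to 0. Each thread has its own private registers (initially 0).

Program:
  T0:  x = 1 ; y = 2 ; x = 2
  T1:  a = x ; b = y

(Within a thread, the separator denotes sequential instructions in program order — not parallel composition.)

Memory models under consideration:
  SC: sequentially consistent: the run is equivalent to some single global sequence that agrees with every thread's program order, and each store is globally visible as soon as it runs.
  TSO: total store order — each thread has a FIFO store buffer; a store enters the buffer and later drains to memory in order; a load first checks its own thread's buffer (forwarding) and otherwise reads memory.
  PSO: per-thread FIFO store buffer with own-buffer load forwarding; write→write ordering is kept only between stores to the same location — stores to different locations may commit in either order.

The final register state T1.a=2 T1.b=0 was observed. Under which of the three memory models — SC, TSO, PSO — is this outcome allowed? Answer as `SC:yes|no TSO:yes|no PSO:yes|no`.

SC:no TSO:no PSO:yes

outcome vector order: (T1.a,T1.b)
under SC → <0 0> <0 2> <1 0> <1 2> <2 2>
under TSO → <0 0> <0 2> <1 0> <1 2> <2 2>
under PSO → <0 0> <0 2> <1 0> <1 2> <2 0> <2 2>
target <2 0> ∈ {PSO}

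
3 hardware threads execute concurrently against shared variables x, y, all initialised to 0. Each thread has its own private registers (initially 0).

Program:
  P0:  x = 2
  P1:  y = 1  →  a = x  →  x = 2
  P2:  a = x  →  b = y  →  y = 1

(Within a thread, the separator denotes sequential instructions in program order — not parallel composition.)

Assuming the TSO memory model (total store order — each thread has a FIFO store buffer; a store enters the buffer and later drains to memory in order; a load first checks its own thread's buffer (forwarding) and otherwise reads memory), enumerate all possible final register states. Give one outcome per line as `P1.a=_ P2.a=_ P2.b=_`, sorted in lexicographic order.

P1.a=0 P2.a=0 P2.b=0
P1.a=0 P2.a=0 P2.b=1
P1.a=0 P2.a=2 P2.b=0
P1.a=0 P2.a=2 P2.b=1
P1.a=2 P2.a=0 P2.b=0
P1.a=2 P2.a=0 P2.b=1
P1.a=2 P2.a=2 P2.b=0
P1.a=2 P2.a=2 P2.b=1

outcome vector order: (P1.a,P2.a,P2.b)
|TSO outcomes| = 8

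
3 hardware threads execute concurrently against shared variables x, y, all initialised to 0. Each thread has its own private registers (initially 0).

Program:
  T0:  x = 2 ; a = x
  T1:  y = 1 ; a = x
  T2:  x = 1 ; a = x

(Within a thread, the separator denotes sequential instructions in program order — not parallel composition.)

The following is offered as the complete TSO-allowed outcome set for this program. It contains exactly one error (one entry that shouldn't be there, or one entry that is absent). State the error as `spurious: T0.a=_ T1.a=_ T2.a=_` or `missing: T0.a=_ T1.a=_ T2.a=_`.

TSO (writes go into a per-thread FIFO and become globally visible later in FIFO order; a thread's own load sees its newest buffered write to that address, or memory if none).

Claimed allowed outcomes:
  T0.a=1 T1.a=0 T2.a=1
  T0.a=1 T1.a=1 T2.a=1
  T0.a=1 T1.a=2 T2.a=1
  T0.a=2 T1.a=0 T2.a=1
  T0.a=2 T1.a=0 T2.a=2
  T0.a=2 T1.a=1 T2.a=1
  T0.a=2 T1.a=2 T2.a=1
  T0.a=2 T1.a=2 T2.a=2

outcome vector order: (T0.a,T1.a,T2.a)
TSO: 9 outcomes — {101; 111; 121; 201; 202; 211; 212; 221; 222}
TSO∖claimed = {212}

missing: T0.a=2 T1.a=1 T2.a=2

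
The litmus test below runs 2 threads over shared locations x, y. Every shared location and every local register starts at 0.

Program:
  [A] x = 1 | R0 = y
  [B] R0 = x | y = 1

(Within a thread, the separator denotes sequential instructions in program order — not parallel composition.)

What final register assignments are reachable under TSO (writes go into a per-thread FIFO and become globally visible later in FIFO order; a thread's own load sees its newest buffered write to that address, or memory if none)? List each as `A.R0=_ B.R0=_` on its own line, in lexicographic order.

outcome vector order: (A.R0,B.R0)
|TSO outcomes| = 4

A.R0=0 B.R0=0
A.R0=0 B.R0=1
A.R0=1 B.R0=0
A.R0=1 B.R0=1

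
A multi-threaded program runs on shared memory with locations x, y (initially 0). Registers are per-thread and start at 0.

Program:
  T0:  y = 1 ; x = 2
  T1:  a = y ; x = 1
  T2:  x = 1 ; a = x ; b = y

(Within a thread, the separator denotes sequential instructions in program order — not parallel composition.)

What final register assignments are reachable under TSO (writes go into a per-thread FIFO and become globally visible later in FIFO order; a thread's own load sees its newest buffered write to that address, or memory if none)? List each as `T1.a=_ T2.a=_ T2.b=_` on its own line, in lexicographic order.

T1.a=0 T2.a=1 T2.b=0
T1.a=0 T2.a=1 T2.b=1
T1.a=0 T2.a=2 T2.b=1
T1.a=1 T2.a=1 T2.b=0
T1.a=1 T2.a=1 T2.b=1
T1.a=1 T2.a=2 T2.b=1

outcome vector order: (T1.a,T2.a,T2.b)
|TSO outcomes| = 6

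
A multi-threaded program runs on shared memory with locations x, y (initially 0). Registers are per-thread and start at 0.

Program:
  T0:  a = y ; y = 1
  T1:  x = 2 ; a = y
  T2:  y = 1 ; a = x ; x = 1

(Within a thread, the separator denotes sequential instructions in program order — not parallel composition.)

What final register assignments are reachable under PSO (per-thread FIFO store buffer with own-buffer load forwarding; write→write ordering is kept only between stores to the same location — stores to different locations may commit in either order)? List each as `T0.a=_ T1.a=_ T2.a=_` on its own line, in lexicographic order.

outcome vector order: (T0.a,T1.a,T2.a)
|PSO outcomes| = 8

T0.a=0 T1.a=0 T2.a=0
T0.a=0 T1.a=0 T2.a=2
T0.a=0 T1.a=1 T2.a=0
T0.a=0 T1.a=1 T2.a=2
T0.a=1 T1.a=0 T2.a=0
T0.a=1 T1.a=0 T2.a=2
T0.a=1 T1.a=1 T2.a=0
T0.a=1 T1.a=1 T2.a=2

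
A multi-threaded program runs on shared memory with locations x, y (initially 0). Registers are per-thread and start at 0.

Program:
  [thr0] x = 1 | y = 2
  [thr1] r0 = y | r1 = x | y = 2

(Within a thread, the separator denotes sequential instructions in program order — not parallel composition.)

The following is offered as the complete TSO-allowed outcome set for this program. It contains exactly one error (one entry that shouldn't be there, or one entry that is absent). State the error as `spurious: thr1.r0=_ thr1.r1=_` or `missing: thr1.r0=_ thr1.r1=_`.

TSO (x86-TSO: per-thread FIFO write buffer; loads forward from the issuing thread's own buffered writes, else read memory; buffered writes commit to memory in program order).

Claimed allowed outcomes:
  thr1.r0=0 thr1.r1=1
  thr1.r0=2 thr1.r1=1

missing: thr1.r0=0 thr1.r1=0

outcome vector order: (thr1.r0,thr1.r1)
TSO: 3 outcomes — {0/0 0/1 2/1}
TSO∖claimed = {0/0}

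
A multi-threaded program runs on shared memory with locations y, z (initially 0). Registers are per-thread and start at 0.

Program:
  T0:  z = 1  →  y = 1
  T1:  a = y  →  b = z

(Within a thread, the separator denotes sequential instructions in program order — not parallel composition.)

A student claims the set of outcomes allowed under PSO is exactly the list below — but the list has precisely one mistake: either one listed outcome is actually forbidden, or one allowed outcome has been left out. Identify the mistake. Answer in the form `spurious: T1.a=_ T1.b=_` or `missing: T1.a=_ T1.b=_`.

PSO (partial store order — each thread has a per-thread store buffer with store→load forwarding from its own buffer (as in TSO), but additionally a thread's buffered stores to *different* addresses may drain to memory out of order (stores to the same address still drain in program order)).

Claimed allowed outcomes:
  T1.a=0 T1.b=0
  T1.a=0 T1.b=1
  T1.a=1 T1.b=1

missing: T1.a=1 T1.b=0

outcome vector order: (T1.a,T1.b)
PSO: 4 outcomes — {<0 0>, <0 1>, <1 0>, <1 1>}
PSO∖claimed = {<1 0>}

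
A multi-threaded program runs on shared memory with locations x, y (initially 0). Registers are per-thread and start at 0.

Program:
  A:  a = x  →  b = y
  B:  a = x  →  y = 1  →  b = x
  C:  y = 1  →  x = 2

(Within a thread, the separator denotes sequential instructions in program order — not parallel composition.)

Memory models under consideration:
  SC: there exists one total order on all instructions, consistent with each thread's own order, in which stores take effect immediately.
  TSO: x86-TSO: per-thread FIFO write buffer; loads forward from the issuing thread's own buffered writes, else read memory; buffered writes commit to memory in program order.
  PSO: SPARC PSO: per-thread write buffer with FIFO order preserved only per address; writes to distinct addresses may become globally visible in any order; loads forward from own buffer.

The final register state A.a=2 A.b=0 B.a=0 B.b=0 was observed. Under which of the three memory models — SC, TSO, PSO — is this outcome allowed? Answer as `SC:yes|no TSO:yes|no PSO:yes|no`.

SC:no TSO:no PSO:yes

outcome vector order: (A.a,A.b,B.a,B.b)
SC: 9 outcomes — {<0 0 0 0>; <0 0 0 2>; <0 0 2 2>; <0 1 0 0>; <0 1 0 2>; <0 1 2 2>; <2 1 0 0>; <2 1 0 2>; <2 1 2 2>}
TSO: 9 outcomes — {<0 0 0 0>; <0 0 0 2>; <0 0 2 2>; <0 1 0 0>; <0 1 0 2>; <0 1 2 2>; <2 1 0 0>; <2 1 0 2>; <2 1 2 2>}
PSO: 12 outcomes — {<0 0 0 0>; <0 0 0 2>; <0 0 2 2>; <0 1 0 0>; <0 1 0 2>; <0 1 2 2>; <2 0 0 0>; <2 0 0 2>; <2 0 2 2>; <2 1 0 0>; <2 1 0 2>; <2 1 2 2>}
target <2 0 0 0> ∈ {PSO}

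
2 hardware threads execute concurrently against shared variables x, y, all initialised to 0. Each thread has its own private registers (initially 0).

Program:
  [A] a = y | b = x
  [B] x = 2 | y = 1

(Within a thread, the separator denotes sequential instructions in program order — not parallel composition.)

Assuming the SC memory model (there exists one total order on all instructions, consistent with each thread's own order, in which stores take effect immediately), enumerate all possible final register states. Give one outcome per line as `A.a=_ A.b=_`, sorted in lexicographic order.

outcome vector order: (A.a,A.b)
|SC outcomes| = 3

A.a=0 A.b=0
A.a=0 A.b=2
A.a=1 A.b=2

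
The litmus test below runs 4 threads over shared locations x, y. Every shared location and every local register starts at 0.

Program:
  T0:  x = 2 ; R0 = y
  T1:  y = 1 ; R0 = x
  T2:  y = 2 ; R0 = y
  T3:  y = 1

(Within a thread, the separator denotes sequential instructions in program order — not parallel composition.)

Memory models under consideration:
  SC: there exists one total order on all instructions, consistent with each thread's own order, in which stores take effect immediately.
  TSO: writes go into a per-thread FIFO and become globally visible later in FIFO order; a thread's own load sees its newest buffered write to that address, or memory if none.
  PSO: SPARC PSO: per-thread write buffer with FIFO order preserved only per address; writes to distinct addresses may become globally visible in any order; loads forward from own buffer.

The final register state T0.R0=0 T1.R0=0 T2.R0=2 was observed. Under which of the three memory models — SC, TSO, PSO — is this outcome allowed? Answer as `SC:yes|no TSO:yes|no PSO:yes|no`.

SC:no TSO:yes PSO:yes

outcome vector order: (T0.R0,T1.R0,T2.R0)
[SC] allowed = {021, 022, 101, 102, 121, 122, 201, 202, 221, 222}
[TSO] allowed = {001, 002, 021, 022, 101, 102, 121, 122, 201, 202, 221, 222}
[PSO] allowed = {001, 002, 021, 022, 101, 102, 121, 122, 201, 202, 221, 222}
target 002 ∈ {TSO,PSO}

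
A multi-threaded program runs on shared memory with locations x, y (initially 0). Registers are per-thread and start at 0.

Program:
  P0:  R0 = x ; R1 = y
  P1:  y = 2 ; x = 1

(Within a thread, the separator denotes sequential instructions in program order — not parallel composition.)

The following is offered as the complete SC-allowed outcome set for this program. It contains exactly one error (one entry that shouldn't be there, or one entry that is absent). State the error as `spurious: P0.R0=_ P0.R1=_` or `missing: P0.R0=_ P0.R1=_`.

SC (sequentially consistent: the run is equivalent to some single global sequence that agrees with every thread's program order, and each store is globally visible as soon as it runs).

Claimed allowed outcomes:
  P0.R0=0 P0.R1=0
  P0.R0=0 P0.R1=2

outcome vector order: (P0.R0,P0.R1)
[SC] allowed = {(0,0) (0,2) (1,2)}
SC∖claimed = {(1,2)}

missing: P0.R0=1 P0.R1=2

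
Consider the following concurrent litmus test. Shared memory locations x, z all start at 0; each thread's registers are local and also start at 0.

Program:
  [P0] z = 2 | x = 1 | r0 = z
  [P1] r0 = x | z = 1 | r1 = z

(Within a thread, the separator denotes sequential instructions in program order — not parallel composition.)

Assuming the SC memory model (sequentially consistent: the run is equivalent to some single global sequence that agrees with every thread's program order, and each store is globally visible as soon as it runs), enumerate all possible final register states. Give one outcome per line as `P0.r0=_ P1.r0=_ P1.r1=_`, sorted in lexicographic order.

outcome vector order: (P0.r0,P1.r0,P1.r1)
|SC outcomes| = 5

P0.r0=1 P1.r0=0 P1.r1=1
P0.r0=1 P1.r0=1 P1.r1=1
P0.r0=2 P1.r0=0 P1.r1=1
P0.r0=2 P1.r0=0 P1.r1=2
P0.r0=2 P1.r0=1 P1.r1=1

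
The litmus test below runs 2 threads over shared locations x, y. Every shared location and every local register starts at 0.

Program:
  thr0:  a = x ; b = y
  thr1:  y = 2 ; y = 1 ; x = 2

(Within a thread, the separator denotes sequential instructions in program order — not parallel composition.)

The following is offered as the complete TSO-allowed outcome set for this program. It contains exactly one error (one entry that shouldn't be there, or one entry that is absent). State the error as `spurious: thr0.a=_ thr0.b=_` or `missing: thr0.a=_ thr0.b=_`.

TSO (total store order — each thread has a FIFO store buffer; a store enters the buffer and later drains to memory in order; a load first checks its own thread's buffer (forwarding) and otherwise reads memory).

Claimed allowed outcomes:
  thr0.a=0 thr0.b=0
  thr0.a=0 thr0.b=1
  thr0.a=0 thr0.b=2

missing: thr0.a=2 thr0.b=1

outcome vector order: (thr0.a,thr0.b)
TSO: 4 outcomes — {(0,0); (0,1); (0,2); (2,1)}
TSO∖claimed = {(2,1)}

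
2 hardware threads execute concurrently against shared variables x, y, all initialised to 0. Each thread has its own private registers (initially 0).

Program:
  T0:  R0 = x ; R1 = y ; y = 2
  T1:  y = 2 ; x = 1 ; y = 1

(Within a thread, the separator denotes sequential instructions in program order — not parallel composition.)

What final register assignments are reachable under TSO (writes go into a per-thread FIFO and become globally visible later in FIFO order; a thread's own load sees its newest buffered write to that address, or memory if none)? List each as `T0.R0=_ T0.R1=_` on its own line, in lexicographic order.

outcome vector order: (T0.R0,T0.R1)
|TSO outcomes| = 5

T0.R0=0 T0.R1=0
T0.R0=0 T0.R1=1
T0.R0=0 T0.R1=2
T0.R0=1 T0.R1=1
T0.R0=1 T0.R1=2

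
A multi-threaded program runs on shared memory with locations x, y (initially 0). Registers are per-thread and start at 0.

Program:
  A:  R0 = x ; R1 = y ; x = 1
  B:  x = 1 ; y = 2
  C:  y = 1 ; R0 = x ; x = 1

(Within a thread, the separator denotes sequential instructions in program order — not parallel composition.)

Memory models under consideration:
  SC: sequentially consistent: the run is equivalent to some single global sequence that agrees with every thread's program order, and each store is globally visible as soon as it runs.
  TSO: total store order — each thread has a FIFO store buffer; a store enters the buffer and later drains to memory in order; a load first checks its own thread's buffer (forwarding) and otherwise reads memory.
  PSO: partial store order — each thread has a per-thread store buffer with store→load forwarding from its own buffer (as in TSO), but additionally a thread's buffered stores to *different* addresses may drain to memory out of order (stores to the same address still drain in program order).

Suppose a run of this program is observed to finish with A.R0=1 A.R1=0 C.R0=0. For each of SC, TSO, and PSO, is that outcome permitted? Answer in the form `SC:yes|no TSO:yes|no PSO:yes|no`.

SC:no TSO:yes PSO:yes

outcome vector order: (A.R0,A.R1,C.R0)
SC: 11 outcomes — {0/0/0 0/0/1 0/1/0 0/1/1 0/2/0 0/2/1 1/0/1 1/1/0 1/1/1 1/2/0 1/2/1}
TSO: 12 outcomes — {0/0/0 0/0/1 0/1/0 0/1/1 0/2/0 0/2/1 1/0/0 1/0/1 1/1/0 1/1/1 1/2/0 1/2/1}
PSO: 12 outcomes — {0/0/0 0/0/1 0/1/0 0/1/1 0/2/0 0/2/1 1/0/0 1/0/1 1/1/0 1/1/1 1/2/0 1/2/1}
target 1/0/0 ∈ {TSO,PSO}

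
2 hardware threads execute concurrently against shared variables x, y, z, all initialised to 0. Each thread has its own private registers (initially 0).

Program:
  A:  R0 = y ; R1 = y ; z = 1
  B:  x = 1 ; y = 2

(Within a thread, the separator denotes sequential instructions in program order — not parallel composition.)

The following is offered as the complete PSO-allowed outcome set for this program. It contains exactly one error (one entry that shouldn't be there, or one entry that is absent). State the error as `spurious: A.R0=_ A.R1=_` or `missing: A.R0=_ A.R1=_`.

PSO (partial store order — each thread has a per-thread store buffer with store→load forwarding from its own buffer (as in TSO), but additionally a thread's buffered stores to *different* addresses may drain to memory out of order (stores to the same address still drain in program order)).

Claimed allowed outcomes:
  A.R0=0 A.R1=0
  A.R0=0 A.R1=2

missing: A.R0=2 A.R1=2

outcome vector order: (A.R0,A.R1)
PSO: 3 outcomes — {0/0 0/2 2/2}
PSO∖claimed = {2/2}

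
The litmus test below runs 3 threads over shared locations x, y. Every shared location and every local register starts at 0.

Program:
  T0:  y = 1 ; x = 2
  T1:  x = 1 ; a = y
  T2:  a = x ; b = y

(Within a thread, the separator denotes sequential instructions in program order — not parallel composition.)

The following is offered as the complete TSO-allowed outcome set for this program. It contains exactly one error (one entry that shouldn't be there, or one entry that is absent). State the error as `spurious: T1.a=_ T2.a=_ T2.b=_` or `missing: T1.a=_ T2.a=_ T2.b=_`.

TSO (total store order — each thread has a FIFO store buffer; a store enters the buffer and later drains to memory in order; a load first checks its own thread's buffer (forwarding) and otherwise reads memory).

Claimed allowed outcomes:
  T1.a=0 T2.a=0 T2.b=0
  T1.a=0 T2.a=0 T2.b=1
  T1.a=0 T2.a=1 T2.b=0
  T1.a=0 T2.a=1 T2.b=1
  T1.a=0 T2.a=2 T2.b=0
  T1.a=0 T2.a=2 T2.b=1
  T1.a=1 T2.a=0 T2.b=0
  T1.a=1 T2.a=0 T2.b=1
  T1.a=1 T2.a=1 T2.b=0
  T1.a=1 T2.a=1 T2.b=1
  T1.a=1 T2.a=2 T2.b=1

spurious: T1.a=0 T2.a=2 T2.b=0

outcome vector order: (T1.a,T2.a,T2.b)
[TSO] allowed = {<0 0 0>; <0 0 1>; <0 1 0>; <0 1 1>; <0 2 1>; <1 0 0>; <1 0 1>; <1 1 0>; <1 1 1>; <1 2 1>}
claimed∖TSO = {<0 2 0>}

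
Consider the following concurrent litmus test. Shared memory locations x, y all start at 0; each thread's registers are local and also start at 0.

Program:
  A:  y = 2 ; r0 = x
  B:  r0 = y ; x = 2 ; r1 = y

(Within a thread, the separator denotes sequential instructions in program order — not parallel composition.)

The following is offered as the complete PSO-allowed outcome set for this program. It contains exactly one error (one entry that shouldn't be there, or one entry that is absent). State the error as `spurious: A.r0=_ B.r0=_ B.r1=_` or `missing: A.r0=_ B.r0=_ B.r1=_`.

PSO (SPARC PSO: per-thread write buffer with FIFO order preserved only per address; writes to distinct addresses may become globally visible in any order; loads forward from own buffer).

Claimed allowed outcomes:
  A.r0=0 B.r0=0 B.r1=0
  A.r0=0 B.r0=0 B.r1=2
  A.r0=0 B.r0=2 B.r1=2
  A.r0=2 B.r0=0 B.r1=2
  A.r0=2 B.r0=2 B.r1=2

outcome vector order: (A.r0,B.r0,B.r1)
under PSO → <0 0 0>, <0 0 2>, <0 2 2>, <2 0 0>, <2 0 2>, <2 2 2>
PSO∖claimed = {<2 0 0>}

missing: A.r0=2 B.r0=0 B.r1=0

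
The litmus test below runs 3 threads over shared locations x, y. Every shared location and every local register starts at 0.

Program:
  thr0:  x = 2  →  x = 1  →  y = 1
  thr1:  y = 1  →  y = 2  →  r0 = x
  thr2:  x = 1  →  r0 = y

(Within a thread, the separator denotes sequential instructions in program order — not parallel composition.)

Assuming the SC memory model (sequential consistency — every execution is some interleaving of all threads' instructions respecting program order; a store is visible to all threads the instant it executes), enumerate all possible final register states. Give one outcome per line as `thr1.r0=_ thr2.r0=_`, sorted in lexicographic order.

thr1.r0=0 thr2.r0=1
thr1.r0=0 thr2.r0=2
thr1.r0=1 thr2.r0=0
thr1.r0=1 thr2.r0=1
thr1.r0=1 thr2.r0=2
thr1.r0=2 thr2.r0=0
thr1.r0=2 thr2.r0=1
thr1.r0=2 thr2.r0=2

outcome vector order: (thr1.r0,thr2.r0)
|SC outcomes| = 8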